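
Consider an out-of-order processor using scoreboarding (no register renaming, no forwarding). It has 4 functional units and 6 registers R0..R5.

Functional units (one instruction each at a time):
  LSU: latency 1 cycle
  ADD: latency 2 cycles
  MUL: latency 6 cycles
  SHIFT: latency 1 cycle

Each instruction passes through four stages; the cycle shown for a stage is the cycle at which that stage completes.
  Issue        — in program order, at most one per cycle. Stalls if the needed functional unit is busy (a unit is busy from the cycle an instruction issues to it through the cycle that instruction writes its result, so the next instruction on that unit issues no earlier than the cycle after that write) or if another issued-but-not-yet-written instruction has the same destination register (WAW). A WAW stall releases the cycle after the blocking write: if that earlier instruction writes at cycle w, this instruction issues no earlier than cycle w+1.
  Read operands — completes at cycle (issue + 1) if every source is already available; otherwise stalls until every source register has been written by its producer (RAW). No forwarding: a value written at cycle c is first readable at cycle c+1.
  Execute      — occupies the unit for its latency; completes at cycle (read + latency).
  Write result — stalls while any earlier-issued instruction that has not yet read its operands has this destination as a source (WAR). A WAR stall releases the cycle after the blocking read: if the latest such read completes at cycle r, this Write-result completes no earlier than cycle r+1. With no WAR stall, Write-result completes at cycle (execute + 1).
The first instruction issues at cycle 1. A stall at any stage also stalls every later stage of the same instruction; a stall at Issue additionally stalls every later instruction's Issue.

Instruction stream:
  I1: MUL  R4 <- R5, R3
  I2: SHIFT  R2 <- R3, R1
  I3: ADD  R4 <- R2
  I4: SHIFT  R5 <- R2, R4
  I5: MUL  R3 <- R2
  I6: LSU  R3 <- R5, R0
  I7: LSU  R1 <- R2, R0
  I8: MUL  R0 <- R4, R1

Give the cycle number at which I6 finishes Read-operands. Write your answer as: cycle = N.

cycle = 22

I1  is:1  ro:2  ex:8  wr:9
I2  is:2  ro:3  ex:4  wr:5
I3  is:10  ro:11  ex:13  wr:14  — WAW R4: wait I1 write@9
I4  is:11  ro:15  ex:16  wr:17  — RAW R4: wait I3 write@14
I5  is:12  ro:13  ex:19  wr:20
I6  is:21  ro:22  ex:23  wr:24  — WAW R3: wait I5 write@20
I7  is:25  ro:26  ex:27  wr:28  — struct: LSU busy until I6 writes@24
I8  is:26  ro:29  ex:35  wr:36  — RAW R1: wait I7 write@28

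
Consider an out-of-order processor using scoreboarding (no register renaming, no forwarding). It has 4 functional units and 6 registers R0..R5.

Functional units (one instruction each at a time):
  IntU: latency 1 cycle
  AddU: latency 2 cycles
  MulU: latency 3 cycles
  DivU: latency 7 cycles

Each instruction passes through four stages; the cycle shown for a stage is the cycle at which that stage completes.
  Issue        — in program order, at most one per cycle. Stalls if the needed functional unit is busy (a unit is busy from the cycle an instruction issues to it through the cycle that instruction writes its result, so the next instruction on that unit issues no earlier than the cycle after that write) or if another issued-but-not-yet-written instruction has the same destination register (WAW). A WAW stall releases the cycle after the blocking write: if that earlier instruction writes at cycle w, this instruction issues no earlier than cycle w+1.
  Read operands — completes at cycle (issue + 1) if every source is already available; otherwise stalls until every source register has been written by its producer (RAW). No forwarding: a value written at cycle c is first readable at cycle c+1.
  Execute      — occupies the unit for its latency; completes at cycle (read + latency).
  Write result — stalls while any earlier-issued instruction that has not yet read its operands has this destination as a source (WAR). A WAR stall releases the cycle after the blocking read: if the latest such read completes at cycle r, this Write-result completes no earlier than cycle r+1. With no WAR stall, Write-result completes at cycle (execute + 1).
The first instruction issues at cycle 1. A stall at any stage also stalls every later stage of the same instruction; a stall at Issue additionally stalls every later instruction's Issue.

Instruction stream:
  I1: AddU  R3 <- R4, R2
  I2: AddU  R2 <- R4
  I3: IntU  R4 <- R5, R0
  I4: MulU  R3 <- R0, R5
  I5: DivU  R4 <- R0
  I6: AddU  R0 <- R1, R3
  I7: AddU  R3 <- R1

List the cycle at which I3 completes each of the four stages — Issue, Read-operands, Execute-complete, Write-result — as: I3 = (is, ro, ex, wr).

I3 = (7, 8, 9, 10)

I1 -> (1, 2, 4, 5)
I2 -> (6, 7, 9, 10)  // struct: AddU busy until I1 writes@5
I3 -> (7, 8, 9, 10)
I4 -> (8, 9, 12, 13)
I5 -> (11, 12, 19, 20)  // WAW R4: wait I3 write@10
I6 -> (12, 14, 16, 17)  // RAW R3: wait I4 write@13
I7 -> (18, 19, 21, 22)  // struct: AddU busy until I6 writes@17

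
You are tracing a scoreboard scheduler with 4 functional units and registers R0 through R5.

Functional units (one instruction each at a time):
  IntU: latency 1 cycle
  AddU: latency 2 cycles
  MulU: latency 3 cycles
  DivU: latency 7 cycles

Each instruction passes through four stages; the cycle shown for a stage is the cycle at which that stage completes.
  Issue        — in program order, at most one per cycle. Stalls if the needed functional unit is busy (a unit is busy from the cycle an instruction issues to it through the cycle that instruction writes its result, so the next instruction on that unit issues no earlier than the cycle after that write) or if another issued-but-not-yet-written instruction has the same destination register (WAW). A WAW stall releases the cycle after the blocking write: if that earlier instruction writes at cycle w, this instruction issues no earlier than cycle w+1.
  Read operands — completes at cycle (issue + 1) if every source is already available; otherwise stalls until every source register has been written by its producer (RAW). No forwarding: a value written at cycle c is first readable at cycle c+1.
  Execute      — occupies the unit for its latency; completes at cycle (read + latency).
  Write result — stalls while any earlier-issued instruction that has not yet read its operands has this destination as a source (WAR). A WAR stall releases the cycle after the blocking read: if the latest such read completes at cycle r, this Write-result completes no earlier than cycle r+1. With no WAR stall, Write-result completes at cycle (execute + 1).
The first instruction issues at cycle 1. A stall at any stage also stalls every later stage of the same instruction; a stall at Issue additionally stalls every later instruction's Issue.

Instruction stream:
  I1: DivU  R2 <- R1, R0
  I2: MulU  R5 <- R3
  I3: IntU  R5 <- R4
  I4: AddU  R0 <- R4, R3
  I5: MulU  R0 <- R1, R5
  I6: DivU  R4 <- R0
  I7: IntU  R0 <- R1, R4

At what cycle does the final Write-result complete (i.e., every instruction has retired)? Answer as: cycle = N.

cycle = 31

1) issue 1, read 2, done 9, write 10
2) issue 2, read 3, done 6, write 7
3) issue 8, read 9, done 10, write 11  <WAW R5: wait I2 write@7>
4) issue 9, read 10, done 12, write 13
5) issue 14, read 15, done 18, write 19  <WAW R0: wait I4 write@13>
6) issue 15, read 20, done 27, write 28  <RAW R0: wait I5 write@19>
7) issue 20, read 29, done 30, write 31  <WAW R0: wait I5 write@19 / RAW R4: wait I6 write@28>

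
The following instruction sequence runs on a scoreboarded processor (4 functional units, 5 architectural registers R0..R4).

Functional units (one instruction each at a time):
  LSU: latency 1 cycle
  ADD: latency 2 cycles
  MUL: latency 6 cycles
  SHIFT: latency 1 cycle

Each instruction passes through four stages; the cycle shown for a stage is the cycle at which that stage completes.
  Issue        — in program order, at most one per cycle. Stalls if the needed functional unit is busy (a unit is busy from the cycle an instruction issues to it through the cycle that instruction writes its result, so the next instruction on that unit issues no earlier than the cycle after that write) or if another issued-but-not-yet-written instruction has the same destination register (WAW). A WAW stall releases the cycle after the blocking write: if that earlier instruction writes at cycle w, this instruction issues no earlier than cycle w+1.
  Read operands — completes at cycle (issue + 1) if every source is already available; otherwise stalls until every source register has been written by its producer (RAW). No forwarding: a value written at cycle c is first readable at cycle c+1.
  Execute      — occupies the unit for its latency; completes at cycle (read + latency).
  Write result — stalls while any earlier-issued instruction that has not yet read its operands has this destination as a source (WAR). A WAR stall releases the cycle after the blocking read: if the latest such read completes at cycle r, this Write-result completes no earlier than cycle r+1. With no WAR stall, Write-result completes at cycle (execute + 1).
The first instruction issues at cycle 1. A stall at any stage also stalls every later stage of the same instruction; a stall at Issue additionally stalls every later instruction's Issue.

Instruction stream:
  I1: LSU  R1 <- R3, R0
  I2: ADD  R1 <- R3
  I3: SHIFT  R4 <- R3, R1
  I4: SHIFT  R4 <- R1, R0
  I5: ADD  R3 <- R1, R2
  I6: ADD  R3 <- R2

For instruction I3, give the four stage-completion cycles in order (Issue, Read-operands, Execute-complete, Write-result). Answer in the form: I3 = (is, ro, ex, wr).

t=1  I1 dispatched to LSU
t=2  I1 operands ready
t=3  I1 complete
t=4  R1←I1
t=5  I2 dispatched to ADD
t=6  I2 operands ready; I3 dispatched to SHIFT
t=8  I2 complete
t=9  R1←I2
t=10  I3 operands ready
t=11  I3 complete
t=12  R4←I3
t=13  I4 dispatched to SHIFT
t=14  I4 operands ready; I5 dispatched to ADD
t=15  I4 complete; I5 operands ready
t=16  R4←I4
t=17  I5 complete
t=18  R3←I5
t=19  I6 dispatched to ADD
t=20  I6 operands ready
t=22  I6 complete
t=23  R3←I6

I3 = (6, 10, 11, 12)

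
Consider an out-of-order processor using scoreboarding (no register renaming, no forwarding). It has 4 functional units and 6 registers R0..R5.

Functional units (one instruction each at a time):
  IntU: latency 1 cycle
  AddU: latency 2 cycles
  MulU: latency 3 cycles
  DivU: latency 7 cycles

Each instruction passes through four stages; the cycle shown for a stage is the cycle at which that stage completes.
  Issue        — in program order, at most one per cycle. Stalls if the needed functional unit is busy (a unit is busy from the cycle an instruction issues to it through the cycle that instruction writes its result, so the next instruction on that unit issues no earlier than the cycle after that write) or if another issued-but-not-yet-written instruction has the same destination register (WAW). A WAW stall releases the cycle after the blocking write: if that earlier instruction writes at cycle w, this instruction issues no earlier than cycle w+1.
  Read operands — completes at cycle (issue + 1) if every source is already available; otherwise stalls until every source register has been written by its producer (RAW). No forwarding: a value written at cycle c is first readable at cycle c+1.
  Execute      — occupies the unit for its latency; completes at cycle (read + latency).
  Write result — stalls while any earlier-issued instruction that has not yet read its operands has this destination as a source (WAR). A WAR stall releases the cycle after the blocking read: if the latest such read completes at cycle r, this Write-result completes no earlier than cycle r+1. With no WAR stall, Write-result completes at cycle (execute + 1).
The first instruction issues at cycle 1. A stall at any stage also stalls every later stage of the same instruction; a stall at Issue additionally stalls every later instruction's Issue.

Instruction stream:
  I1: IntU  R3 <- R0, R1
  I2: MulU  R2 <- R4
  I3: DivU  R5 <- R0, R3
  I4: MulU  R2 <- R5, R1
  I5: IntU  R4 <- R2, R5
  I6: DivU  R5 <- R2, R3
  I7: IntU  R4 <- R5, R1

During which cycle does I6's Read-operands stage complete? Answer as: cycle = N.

I1 -> (1, 2, 3, 4)
I2 -> (2, 3, 6, 7)
I3 -> (3, 5, 12, 13)  // RAW R3: wait I1 write@4
I4 -> (8, 14, 17, 18)  // struct: MulU busy until I2 writes@7, RAW R5: wait I3 write@13
I5 -> (9, 19, 20, 21)  // RAW R2: wait I4 write@18
I6 -> (14, 19, 26, 27)  // struct: DivU busy until I3 writes@13, RAW R2: wait I4 write@18
I7 -> (22, 28, 29, 30)  // struct: IntU busy until I5 writes@21, RAW R5: wait I6 write@27

cycle = 19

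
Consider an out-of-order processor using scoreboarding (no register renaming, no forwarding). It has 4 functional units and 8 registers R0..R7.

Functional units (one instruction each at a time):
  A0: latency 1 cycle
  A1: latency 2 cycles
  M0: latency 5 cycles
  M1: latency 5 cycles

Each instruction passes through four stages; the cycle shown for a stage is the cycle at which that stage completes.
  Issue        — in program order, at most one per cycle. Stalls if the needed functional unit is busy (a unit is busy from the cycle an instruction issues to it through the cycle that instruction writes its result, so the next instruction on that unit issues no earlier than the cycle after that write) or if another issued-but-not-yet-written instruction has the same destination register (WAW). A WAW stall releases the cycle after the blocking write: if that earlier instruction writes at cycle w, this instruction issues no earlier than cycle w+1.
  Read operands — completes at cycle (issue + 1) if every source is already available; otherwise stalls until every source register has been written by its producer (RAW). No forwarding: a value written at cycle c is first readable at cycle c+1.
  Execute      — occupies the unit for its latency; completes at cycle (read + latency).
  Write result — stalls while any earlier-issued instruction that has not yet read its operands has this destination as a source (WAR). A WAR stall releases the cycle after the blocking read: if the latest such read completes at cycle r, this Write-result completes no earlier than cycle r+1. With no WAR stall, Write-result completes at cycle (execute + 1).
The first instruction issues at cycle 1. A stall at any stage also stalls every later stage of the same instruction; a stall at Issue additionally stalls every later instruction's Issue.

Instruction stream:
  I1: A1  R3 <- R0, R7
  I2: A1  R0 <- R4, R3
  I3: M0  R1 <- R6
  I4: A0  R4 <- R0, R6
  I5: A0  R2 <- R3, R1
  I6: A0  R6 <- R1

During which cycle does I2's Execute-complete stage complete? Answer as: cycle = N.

cycle = 9

I1  is:1  ro:2  ex:4  wr:5
I2  is:6  ro:7  ex:9  wr:10  — struct: A1 busy until I1 writes@5
I3  is:7  ro:8  ex:13  wr:14
I4  is:8  ro:11  ex:12  wr:13  — RAW R0: wait I2 write@10
I5  is:14  ro:15  ex:16  wr:17  — struct: A0 busy until I4 writes@13
I6  is:18  ro:19  ex:20  wr:21  — struct: A0 busy until I5 writes@17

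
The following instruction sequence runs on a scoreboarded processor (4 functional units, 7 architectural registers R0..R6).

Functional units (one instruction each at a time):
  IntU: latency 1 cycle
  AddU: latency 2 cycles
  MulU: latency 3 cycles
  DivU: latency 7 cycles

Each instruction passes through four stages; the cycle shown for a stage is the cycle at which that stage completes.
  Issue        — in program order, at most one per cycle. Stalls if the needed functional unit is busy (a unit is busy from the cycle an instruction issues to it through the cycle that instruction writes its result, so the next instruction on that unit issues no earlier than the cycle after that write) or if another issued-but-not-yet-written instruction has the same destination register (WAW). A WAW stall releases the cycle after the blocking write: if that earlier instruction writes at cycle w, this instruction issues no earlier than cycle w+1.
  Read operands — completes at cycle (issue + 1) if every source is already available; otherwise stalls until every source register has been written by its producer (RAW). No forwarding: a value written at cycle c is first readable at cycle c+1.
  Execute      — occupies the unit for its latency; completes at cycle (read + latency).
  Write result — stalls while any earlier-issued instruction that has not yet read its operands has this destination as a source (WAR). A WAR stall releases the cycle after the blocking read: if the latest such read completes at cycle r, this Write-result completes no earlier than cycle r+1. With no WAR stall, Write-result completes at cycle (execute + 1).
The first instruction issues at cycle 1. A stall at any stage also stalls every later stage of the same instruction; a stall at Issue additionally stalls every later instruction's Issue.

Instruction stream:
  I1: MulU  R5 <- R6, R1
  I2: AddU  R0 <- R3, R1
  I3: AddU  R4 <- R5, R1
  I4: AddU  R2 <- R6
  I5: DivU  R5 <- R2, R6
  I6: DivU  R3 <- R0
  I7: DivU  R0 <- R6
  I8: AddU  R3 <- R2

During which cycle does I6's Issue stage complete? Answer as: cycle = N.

[1] I1 issues→MulU
[2] I1 reads; I2 issues→AddU
[3] I2 reads
[5] I1 exec-done; I2 exec-done
[6] I1 writes R5; I2 writes R0
[7] I3 issues→AddU
[8] I3 reads
[10] I3 exec-done
[11] I3 writes R4
[12] I4 issues→AddU
[13] I4 reads; I5 issues→DivU
[15] I4 exec-done
[16] I4 writes R2
[17] I5 reads
[24] I5 exec-done
[25] I5 writes R5
[26] I6 issues→DivU
[27] I6 reads
[34] I6 exec-done
[35] I6 writes R3
[36] I7 issues→DivU
[37] I7 reads; I8 issues→AddU
[38] I8 reads
[40] I8 exec-done
[41] I8 writes R3
[44] I7 exec-done
[45] I7 writes R0

cycle = 26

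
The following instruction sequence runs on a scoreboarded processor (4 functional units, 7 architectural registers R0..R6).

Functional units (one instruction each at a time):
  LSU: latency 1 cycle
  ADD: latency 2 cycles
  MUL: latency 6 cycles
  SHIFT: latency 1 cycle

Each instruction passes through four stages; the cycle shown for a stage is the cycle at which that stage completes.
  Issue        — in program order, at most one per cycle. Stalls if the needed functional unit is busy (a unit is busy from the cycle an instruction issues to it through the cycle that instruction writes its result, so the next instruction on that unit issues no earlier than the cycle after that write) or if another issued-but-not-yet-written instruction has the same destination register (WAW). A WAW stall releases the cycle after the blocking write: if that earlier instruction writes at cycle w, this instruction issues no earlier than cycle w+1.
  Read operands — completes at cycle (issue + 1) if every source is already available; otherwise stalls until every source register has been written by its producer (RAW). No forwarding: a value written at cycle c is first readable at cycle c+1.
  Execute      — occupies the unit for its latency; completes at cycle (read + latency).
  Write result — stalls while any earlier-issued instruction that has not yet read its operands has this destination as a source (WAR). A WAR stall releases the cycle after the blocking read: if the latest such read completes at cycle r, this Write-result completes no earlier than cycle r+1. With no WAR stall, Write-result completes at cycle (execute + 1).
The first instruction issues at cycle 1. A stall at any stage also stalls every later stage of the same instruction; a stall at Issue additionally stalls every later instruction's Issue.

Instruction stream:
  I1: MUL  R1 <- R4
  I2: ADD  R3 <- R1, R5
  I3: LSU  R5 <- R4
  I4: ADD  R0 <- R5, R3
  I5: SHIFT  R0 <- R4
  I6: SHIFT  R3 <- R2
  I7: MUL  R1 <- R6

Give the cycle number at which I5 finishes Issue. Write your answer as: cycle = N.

c1: issue I1 (MUL)
c2: I1 read-ops | issue I2 (ADD)
c3: issue I3 (LSU)
c4: I3 read-ops
c5: I3 finished on LSU
c8: I1 finished on MUL
c9: I1→R1
c10: I2 read-ops
c11: I3→R5
c12: I2 finished on ADD
c13: I2→R3
c14: issue I4 (ADD)
c15: I4 read-ops
c17: I4 finished on ADD
c18: I4→R0
c19: issue I5 (SHIFT)
c20: I5 read-ops
c21: I5 finished on SHIFT
c22: I5→R0
c23: issue I6 (SHIFT)
c24: I6 read-ops | issue I7 (MUL)
c25: I6 finished on SHIFT | I7 read-ops
c26: I6→R3
c31: I7 finished on MUL
c32: I7→R1

cycle = 19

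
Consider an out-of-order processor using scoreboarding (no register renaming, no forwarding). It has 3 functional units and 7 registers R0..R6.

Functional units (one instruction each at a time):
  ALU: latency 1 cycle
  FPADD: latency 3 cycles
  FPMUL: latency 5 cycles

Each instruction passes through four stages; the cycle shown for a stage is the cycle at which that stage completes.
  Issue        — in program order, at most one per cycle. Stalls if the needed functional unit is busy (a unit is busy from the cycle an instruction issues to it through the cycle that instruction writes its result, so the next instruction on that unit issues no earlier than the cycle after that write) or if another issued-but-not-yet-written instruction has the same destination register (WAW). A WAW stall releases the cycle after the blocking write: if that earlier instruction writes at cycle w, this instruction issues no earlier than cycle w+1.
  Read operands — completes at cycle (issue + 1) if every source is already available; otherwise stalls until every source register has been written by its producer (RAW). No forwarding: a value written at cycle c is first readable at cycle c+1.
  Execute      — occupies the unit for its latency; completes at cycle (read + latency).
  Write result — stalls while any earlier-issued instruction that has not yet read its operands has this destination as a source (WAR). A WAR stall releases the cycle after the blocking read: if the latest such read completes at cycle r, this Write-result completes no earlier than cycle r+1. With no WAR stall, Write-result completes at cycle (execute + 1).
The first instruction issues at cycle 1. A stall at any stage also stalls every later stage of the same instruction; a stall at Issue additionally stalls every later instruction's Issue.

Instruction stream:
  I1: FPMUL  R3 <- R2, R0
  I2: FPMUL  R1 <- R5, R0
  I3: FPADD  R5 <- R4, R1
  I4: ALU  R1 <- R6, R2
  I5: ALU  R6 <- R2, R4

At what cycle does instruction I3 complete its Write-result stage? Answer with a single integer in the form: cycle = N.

cycle 1: I1→FPMUL
cycle 2: I1 RO
cycle 7: I1 EX
cycle 8: I1 WR R3
cycle 9: I2→FPMUL
cycle 10: I2 RO, I3→FPADD
cycle 15: I2 EX
cycle 16: I2 WR R1
cycle 17: I3 RO, I4→ALU
cycle 18: I4 RO
cycle 19: I4 EX
cycle 20: I3 EX, I4 WR R1
cycle 21: I3 WR R5, I5→ALU
cycle 22: I5 RO
cycle 23: I5 EX
cycle 24: I5 WR R6

cycle = 21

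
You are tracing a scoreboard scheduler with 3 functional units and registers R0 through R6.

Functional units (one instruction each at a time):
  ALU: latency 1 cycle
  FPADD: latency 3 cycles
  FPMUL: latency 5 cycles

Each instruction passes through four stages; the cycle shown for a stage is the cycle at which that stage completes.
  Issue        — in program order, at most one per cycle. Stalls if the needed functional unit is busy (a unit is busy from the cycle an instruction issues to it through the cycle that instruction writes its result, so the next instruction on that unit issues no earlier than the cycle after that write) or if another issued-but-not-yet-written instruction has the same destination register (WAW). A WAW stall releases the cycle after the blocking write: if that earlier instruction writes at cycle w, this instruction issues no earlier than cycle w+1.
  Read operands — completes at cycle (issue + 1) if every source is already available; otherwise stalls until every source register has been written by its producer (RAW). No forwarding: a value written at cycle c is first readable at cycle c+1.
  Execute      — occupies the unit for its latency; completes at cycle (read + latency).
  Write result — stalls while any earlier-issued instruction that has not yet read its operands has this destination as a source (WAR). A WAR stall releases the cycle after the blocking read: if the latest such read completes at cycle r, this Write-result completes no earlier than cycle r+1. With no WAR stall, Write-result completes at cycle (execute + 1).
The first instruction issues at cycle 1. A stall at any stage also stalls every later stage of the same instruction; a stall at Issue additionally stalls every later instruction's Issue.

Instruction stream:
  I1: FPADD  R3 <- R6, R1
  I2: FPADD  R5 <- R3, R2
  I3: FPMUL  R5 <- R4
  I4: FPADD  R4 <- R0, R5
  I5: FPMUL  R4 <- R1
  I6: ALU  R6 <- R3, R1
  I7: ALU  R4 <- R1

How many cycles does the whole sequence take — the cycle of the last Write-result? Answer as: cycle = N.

cycle 1: issue I1 (FPADD)
cycle 2: I1 read-ops
cycle 5: I1 finished on FPADD
cycle 6: I1→R3
cycle 7: issue I2 (FPADD)
cycle 8: I2 read-ops
cycle 11: I2 finished on FPADD
cycle 12: I2→R5
cycle 13: issue I3 (FPMUL)
cycle 14: I3 read-ops | issue I4 (FPADD)
cycle 19: I3 finished on FPMUL
cycle 20: I3→R5
cycle 21: I4 read-ops
cycle 24: I4 finished on FPADD
cycle 25: I4→R4
cycle 26: issue I5 (FPMUL)
cycle 27: I5 read-ops | issue I6 (ALU)
cycle 28: I6 read-ops
cycle 29: I6 finished on ALU
cycle 30: I6→R6
cycle 32: I5 finished on FPMUL
cycle 33: I5→R4
cycle 34: issue I7 (ALU)
cycle 35: I7 read-ops
cycle 36: I7 finished on ALU
cycle 37: I7→R4

cycle = 37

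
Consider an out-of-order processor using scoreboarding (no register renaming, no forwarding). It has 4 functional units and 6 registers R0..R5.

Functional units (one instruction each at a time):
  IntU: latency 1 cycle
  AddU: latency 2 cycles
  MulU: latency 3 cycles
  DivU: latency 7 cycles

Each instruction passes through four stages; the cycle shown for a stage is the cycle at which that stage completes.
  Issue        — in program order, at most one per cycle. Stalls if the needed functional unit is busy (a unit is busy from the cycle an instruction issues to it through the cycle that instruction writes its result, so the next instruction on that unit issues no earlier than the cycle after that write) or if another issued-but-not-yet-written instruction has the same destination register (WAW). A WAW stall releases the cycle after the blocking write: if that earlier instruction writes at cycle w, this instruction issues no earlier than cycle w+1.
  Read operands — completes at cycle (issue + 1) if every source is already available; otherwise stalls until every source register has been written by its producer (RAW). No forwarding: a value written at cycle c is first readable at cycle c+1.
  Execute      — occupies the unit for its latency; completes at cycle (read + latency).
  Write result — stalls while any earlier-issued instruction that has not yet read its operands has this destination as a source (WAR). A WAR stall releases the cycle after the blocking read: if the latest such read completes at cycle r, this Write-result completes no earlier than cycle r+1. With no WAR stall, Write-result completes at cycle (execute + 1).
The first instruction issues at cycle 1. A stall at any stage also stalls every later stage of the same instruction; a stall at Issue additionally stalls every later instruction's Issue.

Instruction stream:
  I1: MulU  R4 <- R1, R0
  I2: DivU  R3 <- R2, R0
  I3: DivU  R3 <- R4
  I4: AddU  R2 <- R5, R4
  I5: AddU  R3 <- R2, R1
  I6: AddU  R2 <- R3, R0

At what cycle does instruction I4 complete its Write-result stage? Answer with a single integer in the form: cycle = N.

cycle 1: I1 dispatched to MulU
cycle 2: I1 operands ready, I2 dispatched to DivU
cycle 3: I2 operands ready
cycle 5: I1 complete
cycle 6: R4←I1
cycle 10: I2 complete
cycle 11: R3←I2
cycle 12: I3 dispatched to DivU
cycle 13: I3 operands ready, I4 dispatched to AddU
cycle 14: I4 operands ready
cycle 16: I4 complete
cycle 17: R2←I4
cycle 20: I3 complete
cycle 21: R3←I3
cycle 22: I5 dispatched to AddU
cycle 23: I5 operands ready
cycle 25: I5 complete
cycle 26: R3←I5
cycle 27: I6 dispatched to AddU
cycle 28: I6 operands ready
cycle 30: I6 complete
cycle 31: R2←I6

cycle = 17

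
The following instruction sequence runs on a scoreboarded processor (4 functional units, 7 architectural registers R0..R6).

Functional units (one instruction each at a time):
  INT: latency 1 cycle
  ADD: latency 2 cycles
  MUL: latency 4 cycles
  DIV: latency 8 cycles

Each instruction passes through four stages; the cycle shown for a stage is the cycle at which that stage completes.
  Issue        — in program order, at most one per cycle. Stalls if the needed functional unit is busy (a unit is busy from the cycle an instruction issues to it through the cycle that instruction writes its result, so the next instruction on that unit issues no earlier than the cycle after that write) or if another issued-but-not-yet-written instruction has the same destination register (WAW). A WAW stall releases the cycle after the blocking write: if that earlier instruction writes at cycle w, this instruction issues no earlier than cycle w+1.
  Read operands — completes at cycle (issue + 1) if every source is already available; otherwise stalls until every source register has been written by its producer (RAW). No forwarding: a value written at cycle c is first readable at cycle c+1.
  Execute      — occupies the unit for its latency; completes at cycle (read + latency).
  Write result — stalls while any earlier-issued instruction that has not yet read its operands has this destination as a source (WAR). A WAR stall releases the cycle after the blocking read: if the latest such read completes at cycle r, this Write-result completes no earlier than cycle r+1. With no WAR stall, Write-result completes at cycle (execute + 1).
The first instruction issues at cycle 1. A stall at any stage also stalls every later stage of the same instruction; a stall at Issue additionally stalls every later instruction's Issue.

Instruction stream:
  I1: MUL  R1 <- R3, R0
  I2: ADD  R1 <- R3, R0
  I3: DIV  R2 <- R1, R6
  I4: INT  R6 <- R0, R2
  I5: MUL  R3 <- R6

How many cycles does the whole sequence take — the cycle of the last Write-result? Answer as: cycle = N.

I1  is:1  ro:2  ex:6  wr:7
I2  is:8  ro:9  ex:11  wr:12  — WAW R1: wait I1 write@7
I3  is:9  ro:13  ex:21  wr:22  — RAW R1: wait I2 write@12
I4  is:10  ro:23  ex:24  wr:25  — RAW R2: wait I3 write@22
I5  is:11  ro:26  ex:30  wr:31  — RAW R6: wait I4 write@25

cycle = 31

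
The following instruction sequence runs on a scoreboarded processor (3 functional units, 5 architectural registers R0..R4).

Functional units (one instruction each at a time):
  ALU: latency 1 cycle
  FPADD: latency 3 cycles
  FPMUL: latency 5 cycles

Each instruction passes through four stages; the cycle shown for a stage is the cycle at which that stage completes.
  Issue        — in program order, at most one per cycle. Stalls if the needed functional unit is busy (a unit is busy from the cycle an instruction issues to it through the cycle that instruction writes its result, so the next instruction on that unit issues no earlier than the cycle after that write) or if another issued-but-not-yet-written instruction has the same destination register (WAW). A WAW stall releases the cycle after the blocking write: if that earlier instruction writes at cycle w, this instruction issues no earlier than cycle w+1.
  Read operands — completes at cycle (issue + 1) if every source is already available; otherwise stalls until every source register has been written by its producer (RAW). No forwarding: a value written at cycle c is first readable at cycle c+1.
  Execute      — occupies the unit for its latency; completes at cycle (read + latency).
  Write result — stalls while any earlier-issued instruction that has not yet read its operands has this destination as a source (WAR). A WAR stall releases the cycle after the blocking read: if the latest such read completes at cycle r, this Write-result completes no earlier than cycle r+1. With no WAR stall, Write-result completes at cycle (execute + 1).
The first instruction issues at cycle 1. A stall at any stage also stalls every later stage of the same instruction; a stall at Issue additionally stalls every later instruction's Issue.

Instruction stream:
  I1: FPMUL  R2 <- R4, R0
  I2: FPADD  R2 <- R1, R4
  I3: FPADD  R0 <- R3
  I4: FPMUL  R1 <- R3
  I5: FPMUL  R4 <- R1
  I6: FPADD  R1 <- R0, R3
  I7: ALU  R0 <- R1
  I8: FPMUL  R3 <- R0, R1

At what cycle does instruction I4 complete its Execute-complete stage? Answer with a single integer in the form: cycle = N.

I1  is:1  ro:2  ex:7  wr:8
I2  is:9  ro:10  ex:13  wr:14  — WAW R2: wait I1 write@8
I3  is:15  ro:16  ex:19  wr:20  — struct: FPADD busy until I2 writes@14
I4  is:16  ro:17  ex:22  wr:23
I5  is:24  ro:25  ex:30  wr:31  — struct: FPMUL busy until I4 writes@23
I6  is:25  ro:26  ex:29  wr:30
I7  is:26  ro:31  ex:32  wr:33  — RAW R1: wait I6 write@30
I8  is:32  ro:34  ex:39  wr:40  — struct: FPMUL busy until I5 writes@31, RAW R0: wait I7 write@33

cycle = 22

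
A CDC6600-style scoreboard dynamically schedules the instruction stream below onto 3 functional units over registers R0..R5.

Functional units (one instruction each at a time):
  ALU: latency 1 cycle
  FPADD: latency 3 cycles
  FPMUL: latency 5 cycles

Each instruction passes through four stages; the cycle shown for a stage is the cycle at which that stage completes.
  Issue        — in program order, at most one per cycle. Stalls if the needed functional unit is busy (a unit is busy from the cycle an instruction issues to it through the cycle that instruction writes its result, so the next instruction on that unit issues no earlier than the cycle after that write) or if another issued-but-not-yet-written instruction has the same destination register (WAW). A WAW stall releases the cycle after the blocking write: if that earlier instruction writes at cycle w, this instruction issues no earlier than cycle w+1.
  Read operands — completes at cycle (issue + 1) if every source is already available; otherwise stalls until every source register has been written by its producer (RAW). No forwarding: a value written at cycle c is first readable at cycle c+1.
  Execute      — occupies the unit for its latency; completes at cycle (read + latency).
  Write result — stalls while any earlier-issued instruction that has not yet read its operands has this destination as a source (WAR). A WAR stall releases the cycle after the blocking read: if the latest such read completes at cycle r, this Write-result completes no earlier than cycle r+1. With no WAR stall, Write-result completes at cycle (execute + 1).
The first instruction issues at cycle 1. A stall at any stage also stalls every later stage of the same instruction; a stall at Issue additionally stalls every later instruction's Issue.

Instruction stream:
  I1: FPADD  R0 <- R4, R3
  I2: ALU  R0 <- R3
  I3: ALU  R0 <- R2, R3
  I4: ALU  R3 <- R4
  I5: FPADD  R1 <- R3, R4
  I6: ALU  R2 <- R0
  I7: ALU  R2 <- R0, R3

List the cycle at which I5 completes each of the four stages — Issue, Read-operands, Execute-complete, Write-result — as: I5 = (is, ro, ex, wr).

I5 = (16, 19, 22, 23)

t=1  I1 issues→FPADD
t=2  I1 reads
t=5  I1 exec-done
t=6  I1 writes R0
t=7  I2 issues→ALU
t=8  I2 reads
t=9  I2 exec-done
t=10  I2 writes R0
t=11  I3 issues→ALU
t=12  I3 reads
t=13  I3 exec-done
t=14  I3 writes R0
t=15  I4 issues→ALU
t=16  I4 reads; I5 issues→FPADD
t=17  I4 exec-done
t=18  I4 writes R3
t=19  I5 reads; I6 issues→ALU
t=20  I6 reads
t=21  I6 exec-done
t=22  I5 exec-done; I6 writes R2
t=23  I5 writes R1; I7 issues→ALU
t=24  I7 reads
t=25  I7 exec-done
t=26  I7 writes R2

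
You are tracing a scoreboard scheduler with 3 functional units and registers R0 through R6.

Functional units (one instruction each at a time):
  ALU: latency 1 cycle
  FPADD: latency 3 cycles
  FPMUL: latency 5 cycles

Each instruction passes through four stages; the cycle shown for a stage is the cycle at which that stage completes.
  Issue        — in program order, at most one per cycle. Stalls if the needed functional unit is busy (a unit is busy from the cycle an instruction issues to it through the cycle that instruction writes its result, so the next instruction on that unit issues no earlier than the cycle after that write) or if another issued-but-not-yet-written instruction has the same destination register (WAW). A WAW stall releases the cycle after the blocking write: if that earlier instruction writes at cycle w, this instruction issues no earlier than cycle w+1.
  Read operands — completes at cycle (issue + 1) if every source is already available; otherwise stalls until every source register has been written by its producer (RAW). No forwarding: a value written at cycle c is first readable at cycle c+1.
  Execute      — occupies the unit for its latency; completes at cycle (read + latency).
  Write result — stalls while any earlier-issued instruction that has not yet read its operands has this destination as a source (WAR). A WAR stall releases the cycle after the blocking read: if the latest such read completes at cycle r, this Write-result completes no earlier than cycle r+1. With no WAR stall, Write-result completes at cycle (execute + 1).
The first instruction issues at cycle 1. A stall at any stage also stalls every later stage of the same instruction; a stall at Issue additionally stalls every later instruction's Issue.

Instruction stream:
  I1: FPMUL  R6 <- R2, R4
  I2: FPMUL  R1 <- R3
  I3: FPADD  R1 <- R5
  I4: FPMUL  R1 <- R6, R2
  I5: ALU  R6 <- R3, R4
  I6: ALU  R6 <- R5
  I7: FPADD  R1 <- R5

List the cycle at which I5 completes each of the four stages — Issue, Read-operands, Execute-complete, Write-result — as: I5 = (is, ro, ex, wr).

  I1 | 1 | 2 | 7 | 8
  I2 | 9 | 10 | 15 | 16   struct: FPMUL busy until I1 writes@8
  I3 | 17 | 18 | 21 | 22   WAW R1: wait I2 write@16
  I4 | 23 | 24 | 29 | 30   WAW R1: wait I3 write@22
  I5 | 24 | 25 | 26 | 27
  I6 | 28 | 29 | 30 | 31   struct: ALU busy until I5 writes@27
  I7 | 31 | 32 | 35 | 36   WAW R1: wait I4 write@30

I5 = (24, 25, 26, 27)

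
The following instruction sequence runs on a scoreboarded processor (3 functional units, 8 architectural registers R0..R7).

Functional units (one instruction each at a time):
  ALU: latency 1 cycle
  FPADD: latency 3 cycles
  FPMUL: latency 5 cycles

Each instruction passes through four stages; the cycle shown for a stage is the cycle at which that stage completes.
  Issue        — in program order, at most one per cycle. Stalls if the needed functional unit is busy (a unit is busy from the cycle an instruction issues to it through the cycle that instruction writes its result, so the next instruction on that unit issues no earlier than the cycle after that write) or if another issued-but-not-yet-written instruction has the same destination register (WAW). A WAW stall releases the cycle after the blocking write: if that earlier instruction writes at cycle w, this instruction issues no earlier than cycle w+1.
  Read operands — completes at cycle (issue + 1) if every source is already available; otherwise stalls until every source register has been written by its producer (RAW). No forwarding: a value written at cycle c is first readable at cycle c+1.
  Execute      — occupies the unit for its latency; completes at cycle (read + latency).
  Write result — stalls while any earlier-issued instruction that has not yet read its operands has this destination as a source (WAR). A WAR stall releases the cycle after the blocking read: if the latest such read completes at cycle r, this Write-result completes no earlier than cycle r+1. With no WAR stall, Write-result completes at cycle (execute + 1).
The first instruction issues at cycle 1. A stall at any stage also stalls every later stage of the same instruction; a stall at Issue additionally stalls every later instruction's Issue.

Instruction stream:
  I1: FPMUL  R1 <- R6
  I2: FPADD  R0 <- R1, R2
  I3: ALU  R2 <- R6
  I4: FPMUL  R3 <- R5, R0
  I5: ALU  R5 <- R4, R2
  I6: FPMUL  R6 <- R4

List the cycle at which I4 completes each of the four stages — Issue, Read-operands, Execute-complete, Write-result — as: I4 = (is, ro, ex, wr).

t=1  I1→FPMUL
t=2  I1 RO; I2→FPADD
t=3  I3→ALU
t=4  I3 RO
t=5  I3 EX
t=7  I1 EX
t=8  I1 WR R1
t=9  I2 RO; I4→FPMUL
t=10  I3 WR R2
t=11  I5→ALU
t=12  I2 EX; I5 RO
t=13  I2 WR R0; I5 EX
t=14  I4 RO
t=15  I5 WR R5
t=19  I4 EX
t=20  I4 WR R3
t=21  I6→FPMUL
t=22  I6 RO
t=27  I6 EX
t=28  I6 WR R6

I4 = (9, 14, 19, 20)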